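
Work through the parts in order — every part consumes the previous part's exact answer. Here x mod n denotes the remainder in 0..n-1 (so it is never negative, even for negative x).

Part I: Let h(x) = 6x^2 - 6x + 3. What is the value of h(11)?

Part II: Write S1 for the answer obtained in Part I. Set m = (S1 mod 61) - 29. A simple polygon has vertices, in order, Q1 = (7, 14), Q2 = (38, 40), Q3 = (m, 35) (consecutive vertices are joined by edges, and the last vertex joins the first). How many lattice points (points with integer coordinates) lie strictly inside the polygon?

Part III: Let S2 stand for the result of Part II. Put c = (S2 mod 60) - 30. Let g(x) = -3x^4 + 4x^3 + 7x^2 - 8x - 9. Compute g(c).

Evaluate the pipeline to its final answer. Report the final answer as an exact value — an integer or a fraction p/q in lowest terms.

Part I: 6*(11)^2 - 6*(11)^1 + 3 = (726) + (-66) + (3) = 663; answer 663
Part II: S1 = 663; m = 24; cross terms: (7*40 - 38*14)=-252, (38*35 - 24*40)=370, (24*14 - 7*35)=91; twice the area = |209| = 209; area = 209/2; boundary points = 1 + 1 + 1 = 3; strictly interior points = area - boundary/2 + 1 = 104; answer 104
Part III: S2 = 104; c = 14; -3*(14)^4 + 4*(14)^3 + 7*(14)^2 - 8*(14)^1 - 9 = (-115248) + (10976) + (1372) + (-112) + (-9) = -103021; answer -103021

-103021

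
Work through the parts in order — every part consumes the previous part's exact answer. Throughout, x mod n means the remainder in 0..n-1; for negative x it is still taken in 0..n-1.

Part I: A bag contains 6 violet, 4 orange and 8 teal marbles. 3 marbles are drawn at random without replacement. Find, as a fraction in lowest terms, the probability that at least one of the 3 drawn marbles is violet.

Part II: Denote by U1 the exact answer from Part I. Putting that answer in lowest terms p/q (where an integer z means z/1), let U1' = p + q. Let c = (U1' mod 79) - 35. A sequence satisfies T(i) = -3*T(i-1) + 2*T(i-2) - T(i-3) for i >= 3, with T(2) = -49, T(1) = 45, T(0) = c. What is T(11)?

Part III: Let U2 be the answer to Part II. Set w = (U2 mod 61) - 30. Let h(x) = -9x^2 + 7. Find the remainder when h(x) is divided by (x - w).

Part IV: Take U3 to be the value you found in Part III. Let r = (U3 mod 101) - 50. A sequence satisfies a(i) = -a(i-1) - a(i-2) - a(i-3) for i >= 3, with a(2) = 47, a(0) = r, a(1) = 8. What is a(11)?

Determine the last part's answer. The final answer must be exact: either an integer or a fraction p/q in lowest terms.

-6

Part I: total draws C(18,3) = 816; complement C(12,3) = 220; favorable 816 - 220 = 596; P = 149/204; answer 149/204
Part II: U1 = 149/204; threaded value p + q = 353; c = 2; T(3) = -3*(-49) + 2*(45) - 1*(2) = 235; iterating: T(3)=235, T(4)=-848, T(5)=3063, T(6)=-11120, T(7)=40334, T(8)=-146305, T(9)=530703, T(10)=-1925053, T(11)=6982870; answer 6982870
Part III: U2 = 6982870; w = -13; remainder = value at the root: -9*(-13)^2 + 7 = (-1521) + (7) = -1514; answer -1514
Part IV: U3 = -1514; r = -49; a(3) = -1*(47) - 1*(8) - 1*(-49) = -6; iterating: a(3)=-6, a(4)=-49, a(5)=8, a(6)=47, a(7)=-6, a(8)=-49, a(9)=8, a(10)=47, a(11)=-6; answer -6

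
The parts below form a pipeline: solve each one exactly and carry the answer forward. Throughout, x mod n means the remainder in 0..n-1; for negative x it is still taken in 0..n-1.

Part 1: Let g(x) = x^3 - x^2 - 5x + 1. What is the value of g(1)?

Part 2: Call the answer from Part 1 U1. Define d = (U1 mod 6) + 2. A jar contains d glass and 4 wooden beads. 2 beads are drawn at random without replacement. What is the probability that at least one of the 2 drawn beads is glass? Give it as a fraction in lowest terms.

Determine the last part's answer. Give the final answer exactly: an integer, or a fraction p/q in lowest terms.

11/14

Part 1: 1*(1)^3 - 1*(1)^2 - 5*(1)^1 + 1 = (1) + (-1) + (-5) + (1) = -4; answer -4
Part 2: U1 = -4; d = 4; total draws C(8,2) = 28; complement C(4,2) = 6; favorable 28 - 6 = 22; P = 11/14; answer 11/14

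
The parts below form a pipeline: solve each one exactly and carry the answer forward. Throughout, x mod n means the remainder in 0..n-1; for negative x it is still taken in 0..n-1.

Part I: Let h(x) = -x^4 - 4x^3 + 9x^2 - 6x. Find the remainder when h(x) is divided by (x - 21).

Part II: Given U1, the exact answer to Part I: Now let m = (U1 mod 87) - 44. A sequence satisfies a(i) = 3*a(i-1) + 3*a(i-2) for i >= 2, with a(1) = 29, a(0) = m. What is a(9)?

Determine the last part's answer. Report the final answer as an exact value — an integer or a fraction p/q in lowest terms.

2141964

Part I: remainder = value at the root: -1*(21)^4 - 4*(21)^3 + 9*(21)^2 - 6*(21)^1 = (-194481) + (-37044) + (3969) + (-126) = -227682; answer -227682
Part II: U1 = -227682; m = 40; a(2) = 3*(29) + 3*(40) = 207; iterating: a(2)=207, a(3)=708, a(4)=2745, a(5)=10359, a(6)=39312, a(7)=149013, a(8)=564975, a(9)=2141964; answer 2141964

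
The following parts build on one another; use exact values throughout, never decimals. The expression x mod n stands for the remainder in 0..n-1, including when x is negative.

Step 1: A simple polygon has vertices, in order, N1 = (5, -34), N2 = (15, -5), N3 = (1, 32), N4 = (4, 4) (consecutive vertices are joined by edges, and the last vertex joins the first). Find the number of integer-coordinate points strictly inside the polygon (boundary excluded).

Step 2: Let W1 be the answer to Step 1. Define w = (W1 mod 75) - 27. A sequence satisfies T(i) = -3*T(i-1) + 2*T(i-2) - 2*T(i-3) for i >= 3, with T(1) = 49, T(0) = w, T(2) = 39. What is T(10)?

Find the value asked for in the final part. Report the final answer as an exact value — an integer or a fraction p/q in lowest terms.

Step 1: cross terms: (5*-5 - 15*-34)=485, (15*32 - 1*-5)=485, (1*4 - 4*32)=-124, (4*-34 - 5*4)=-156; twice the area = |690| = 690; area = 345; boundary points = 1 + 1 + 1 + 1 = 4; strictly interior points = area - boundary/2 + 1 = 344; answer 344
Step 2: W1 = 344; w = 17; T(3) = -3*(39) + 2*(49) - 2*(17) = -53; iterating: T(3)=-53, T(4)=139, T(5)=-601, T(6)=2187, T(7)=-8041, T(8)=29699, T(9)=-109553, T(10)=404139; answer 404139

404139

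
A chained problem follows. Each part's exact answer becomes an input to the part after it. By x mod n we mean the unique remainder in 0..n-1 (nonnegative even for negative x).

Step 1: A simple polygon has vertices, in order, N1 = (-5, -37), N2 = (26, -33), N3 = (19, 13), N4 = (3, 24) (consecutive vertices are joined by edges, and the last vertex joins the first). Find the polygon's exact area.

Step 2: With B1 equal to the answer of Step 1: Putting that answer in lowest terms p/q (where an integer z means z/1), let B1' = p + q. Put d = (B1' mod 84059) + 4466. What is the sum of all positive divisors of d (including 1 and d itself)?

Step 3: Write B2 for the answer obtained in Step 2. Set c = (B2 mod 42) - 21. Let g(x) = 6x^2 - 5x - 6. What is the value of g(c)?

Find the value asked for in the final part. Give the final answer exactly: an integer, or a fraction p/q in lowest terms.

Step 1: cross terms: (-5*-33 - 26*-37)=1127, (26*13 - 19*-33)=965, (19*24 - 3*13)=417, (3*-37 - -5*24)=9; twice the area = |2518| = 2518; area = 1259; answer 1259
Step 2: B1 = 1259; threaded value p + q = 1260; d = 5726; 5726 = 2 * 7 * 409; sigma = (1 + 2) * (1 + 7) * (1 + 409) = 3 * 8 * 410 = 9840; answer 9840
Step 3: B2 = 9840; c = -9; 6*(-9)^2 - 5*(-9)^1 - 6 = (486) + (45) + (-6) = 525; answer 525

525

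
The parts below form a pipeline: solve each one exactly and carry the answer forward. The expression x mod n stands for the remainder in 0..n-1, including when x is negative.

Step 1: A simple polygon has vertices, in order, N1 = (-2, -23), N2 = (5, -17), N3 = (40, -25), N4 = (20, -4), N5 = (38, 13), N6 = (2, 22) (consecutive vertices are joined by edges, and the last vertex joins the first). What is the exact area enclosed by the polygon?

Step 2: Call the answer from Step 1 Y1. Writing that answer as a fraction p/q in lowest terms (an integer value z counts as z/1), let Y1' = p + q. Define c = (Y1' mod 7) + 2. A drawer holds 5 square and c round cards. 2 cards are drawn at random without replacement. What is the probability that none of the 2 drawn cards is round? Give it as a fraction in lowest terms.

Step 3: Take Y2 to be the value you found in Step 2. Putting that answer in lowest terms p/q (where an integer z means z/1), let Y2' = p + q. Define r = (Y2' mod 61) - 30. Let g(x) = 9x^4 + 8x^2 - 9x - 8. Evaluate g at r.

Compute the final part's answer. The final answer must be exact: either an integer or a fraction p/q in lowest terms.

347178

Step 1: cross terms: (-2*-17 - 5*-23)=149, (5*-25 - 40*-17)=555, (40*-4 - 20*-25)=340, (20*13 - 38*-4)=412, (38*22 - 2*13)=810, (2*-23 - -2*22)=-2; twice the area = |2264| = 2264; area = 1132; answer 1132
Step 2: Y1 = 1132; threaded value p + q = 1133; c = 8; total draws C(13,2) = 78; favorable C(5,2) = 10; P = 5/39; answer 5/39
Step 3: Y2 = 5/39; threaded value p + q = 44; r = 14; 9*(14)^4 + 8*(14)^2 - 9*(14)^1 - 8 = (345744) + (1568) + (-126) + (-8) = 347178; answer 347178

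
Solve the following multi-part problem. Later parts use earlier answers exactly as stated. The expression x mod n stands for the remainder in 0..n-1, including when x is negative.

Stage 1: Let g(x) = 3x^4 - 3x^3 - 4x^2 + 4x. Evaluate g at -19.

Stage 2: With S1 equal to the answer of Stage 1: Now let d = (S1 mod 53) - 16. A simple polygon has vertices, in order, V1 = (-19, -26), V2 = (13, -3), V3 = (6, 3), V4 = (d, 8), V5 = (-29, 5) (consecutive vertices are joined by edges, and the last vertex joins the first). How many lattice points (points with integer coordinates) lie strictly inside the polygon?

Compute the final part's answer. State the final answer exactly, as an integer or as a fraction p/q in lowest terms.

783

Stage 1: 3*(-19)^4 - 3*(-19)^3 - 4*(-19)^2 + 4*(-19)^1 = (390963) + (20577) + (-1444) + (-76) = 410020; answer 410020
Stage 2: S1 = 410020; d = -4; cross terms: (-19*-3 - 13*-26)=395, (13*3 - 6*-3)=57, (6*8 - -4*3)=60, (-4*5 - -29*8)=212, (-29*-26 - -19*5)=849; twice the area = |1573| = 1573; area = 1573/2; boundary points = 1 + 1 + 5 + 1 + 1 = 9; strictly interior points = area - boundary/2 + 1 = 783; answer 783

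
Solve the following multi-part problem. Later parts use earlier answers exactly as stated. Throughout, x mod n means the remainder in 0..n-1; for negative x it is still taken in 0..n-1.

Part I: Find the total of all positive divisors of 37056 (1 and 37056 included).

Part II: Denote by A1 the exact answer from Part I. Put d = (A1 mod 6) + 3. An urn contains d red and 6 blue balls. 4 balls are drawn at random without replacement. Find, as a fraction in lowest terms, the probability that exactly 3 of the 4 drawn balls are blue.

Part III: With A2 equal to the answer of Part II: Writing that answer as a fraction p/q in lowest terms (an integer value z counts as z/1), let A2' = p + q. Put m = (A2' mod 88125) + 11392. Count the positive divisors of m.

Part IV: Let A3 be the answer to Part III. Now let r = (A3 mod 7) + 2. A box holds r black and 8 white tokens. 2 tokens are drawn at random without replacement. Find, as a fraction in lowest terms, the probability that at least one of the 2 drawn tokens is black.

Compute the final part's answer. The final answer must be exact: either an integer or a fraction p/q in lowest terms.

Part I: 37056 = 2^6 * 3 * 193; sigma = (1 + 2 + 4 + 8 + 16 + 32 + 64) * (1 + 3) * (1 + 193) = 127 * 4 * 194 = 98552; answer 98552
Part II: A1 = 98552; d = 5; total draws C(11,4) = 330; favorable C(6,3)*C(5,1) = 100; P = 10/33; answer 10/33
Part III: A2 = 10/33; threaded value p + q = 43; m = 11435; 11435 = 5 * 2287; number of divisors = (1+1) * (1+1) = 4; answer 4
Part IV: A3 = 4; r = 6; total draws C(14,2) = 91; complement C(8,2) = 28; favorable 91 - 28 = 63; P = 9/13; answer 9/13

9/13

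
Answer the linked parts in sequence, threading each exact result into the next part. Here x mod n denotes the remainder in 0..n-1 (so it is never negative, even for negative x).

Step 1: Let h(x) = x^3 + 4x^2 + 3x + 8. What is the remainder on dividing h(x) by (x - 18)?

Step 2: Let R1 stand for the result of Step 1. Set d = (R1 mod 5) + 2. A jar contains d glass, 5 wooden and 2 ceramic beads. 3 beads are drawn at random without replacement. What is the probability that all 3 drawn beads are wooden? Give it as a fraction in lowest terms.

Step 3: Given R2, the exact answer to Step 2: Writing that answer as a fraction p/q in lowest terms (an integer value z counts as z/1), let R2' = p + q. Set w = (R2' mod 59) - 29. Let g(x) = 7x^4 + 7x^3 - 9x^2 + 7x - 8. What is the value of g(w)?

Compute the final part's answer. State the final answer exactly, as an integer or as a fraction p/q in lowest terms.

772858

Step 1: remainder = value at the root: 1*(18)^3 + 4*(18)^2 + 3*(18)^1 + 8 = (5832) + (1296) + (54) + (8) = 7190; answer 7190
Step 2: R1 = 7190; d = 2; total draws C(9,3) = 84; favorable C(5,3) = 10; P = 5/42; answer 5/42
Step 3: R2 = 5/42; threaded value p + q = 47; w = 18; 7*(18)^4 + 7*(18)^3 - 9*(18)^2 + 7*(18)^1 - 8 = (734832) + (40824) + (-2916) + (126) + (-8) = 772858; answer 772858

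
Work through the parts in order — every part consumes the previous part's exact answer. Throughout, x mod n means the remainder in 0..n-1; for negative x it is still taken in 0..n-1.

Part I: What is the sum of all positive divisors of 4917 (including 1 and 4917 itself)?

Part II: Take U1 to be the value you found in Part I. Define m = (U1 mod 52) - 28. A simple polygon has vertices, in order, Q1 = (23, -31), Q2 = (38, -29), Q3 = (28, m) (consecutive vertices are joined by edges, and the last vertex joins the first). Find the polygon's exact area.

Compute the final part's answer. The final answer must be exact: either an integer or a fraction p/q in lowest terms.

395/2

Part I: 4917 = 3 * 11 * 149; sigma = (1 + 3) * (1 + 11) * (1 + 149) = 4 * 12 * 150 = 7200; answer 7200
Part II: U1 = 7200; m = -4; cross terms: (23*-29 - 38*-31)=511, (38*-4 - 28*-29)=660, (28*-31 - 23*-4)=-776; twice the area = |395| = 395; area = 395/2; answer 395/2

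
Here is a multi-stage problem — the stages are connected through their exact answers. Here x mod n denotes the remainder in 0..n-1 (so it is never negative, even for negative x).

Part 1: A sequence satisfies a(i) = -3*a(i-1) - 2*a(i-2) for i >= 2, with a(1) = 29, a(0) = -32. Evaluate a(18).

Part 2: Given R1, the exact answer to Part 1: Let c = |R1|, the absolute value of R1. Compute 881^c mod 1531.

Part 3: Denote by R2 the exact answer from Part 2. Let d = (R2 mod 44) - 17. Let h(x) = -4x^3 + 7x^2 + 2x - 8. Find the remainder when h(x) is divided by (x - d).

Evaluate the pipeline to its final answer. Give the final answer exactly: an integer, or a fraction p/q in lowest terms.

Part 1: a(2) = -3*(29) - 2*(-32) = -23; iterating: a(2)=-23, a(3)=11, a(4)=13, a(5)=-61, a(6)=157, a(7)=-349, a(8)=733, a(9)=-1501, a(10)=3037, a(11)=-6109, a(12)=12253, a(13)=-24541, a(14)=49117, a(15)=-98269, a(16)=196573, a(17)=-393181, a(18)=786397; answer 786397
Part 2: R1 = 786397; c = 786397; squarings mod 1531: 881^1=881, 881^2=1475, 881^4=74, 881^8=883, 881^16=410, 881^32=1221, 881^64=1178, 881^128=598, 881^256=881, 881^512=1475, 881^1024=74, 881^2048=883, 881^4096=410, 881^8192=1221, 881^16384=1178, 881^32768=598, 881^65536=881, 881^131072=1475, 881^262144=74, 881^524288=883; 881^786397 = 881^1 * 881^4 * 881^8 * 881^16 * 881^64 * 881^128 * 881^256 * 881^512 * 881^1024 * 881^2048 * 881^4096 * 881^8192 * 881^16384 * 881^32768 * 881^65536 * 881^131072 * 881^524288 = 518 (mod 1531); answer 518
Part 3: R2 = 518; d = 17; remainder = value at the root: -4*(17)^3 + 7*(17)^2 + 2*(17)^1 - 8 = (-19652) + (2023) + (34) + (-8) = -17603; answer -17603

-17603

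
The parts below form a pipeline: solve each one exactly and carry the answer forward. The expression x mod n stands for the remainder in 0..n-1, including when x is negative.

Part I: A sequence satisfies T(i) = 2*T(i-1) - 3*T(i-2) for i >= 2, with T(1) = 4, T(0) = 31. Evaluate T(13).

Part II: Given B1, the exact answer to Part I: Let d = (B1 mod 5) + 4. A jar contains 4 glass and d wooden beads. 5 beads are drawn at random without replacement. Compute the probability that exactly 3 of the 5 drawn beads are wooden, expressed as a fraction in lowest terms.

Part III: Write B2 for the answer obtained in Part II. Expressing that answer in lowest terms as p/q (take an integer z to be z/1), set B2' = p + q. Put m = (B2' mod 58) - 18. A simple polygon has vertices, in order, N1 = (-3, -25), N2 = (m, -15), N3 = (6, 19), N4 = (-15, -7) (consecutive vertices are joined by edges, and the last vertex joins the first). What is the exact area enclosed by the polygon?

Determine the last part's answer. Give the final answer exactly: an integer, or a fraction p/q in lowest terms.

Part I: T(2) = 2*(4) - 3*(31) = -85; iterating: T(2)=-85, T(3)=-182, T(4)=-109, T(5)=328, T(6)=983, T(7)=982, T(8)=-985, T(9)=-4916, T(10)=-6877, T(11)=994, T(12)=22619, T(13)=42256; answer 42256
Part II: B1 = 42256; d = 5; total draws C(9,5) = 126; favorable C(5,3)*C(4,2) = 60; P = 10/21; answer 10/21
Part III: B2 = 10/21; threaded value p + q = 31; m = 13; cross terms: (-3*-15 - 13*-25)=370, (13*19 - 6*-15)=337, (6*-7 - -15*19)=243, (-15*-25 - -3*-7)=354; twice the area = |1304| = 1304; area = 652; answer 652

652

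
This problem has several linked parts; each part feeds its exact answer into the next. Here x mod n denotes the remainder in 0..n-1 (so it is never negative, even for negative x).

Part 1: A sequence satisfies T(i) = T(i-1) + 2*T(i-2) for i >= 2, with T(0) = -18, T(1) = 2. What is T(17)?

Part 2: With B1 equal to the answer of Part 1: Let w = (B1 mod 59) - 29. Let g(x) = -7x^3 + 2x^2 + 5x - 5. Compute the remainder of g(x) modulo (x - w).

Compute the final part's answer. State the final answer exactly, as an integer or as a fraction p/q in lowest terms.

Part 1: T(2) = 1*(2) + 2*(-18) = -34; iterating: T(2)=-34, T(3)=-30, T(4)=-98, T(5)=-158, T(6)=-354, T(7)=-670, T(8)=-1378, T(9)=-2718, T(10)=-5474, T(11)=-10910, T(12)=-21858, T(13)=-43678, T(14)=-87394, T(15)=-174750, T(16)=-349538, T(17)=-699038; answer -699038
Part 2: B1 = -699038; w = 24; remainder = value at the root: -7*(24)^3 + 2*(24)^2 + 5*(24)^1 - 5 = (-96768) + (1152) + (120) + (-5) = -95501; answer -95501

-95501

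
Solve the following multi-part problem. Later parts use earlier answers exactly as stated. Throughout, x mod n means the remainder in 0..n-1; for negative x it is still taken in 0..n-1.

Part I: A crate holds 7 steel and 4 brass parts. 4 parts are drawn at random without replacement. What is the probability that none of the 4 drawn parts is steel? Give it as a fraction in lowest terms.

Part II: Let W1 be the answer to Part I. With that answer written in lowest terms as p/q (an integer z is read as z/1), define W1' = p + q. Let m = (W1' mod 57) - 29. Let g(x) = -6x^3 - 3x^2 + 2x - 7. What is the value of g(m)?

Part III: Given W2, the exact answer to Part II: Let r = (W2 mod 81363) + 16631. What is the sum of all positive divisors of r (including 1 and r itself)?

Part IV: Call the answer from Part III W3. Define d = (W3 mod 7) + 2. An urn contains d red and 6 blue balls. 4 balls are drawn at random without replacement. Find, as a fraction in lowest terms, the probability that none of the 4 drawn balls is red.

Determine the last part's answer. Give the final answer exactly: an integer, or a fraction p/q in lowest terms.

3/14

Part I: total draws C(11,4) = 330; favorable C(4,4) = 1; P = 1/330; answer 1/330
Part II: W1 = 1/330; threaded value p + q = 331; m = 17; -6*(17)^3 - 3*(17)^2 + 2*(17)^1 - 7 = (-29478) + (-867) + (34) + (-7) = -30318; answer -30318
Part III: W2 = -30318; r = 67676; 67676 = 2^2 * 7 * 2417; sigma = (1 + 2 + 4) * (1 + 7) * (1 + 2417) = 7 * 8 * 2418 = 135408; answer 135408
Part IV: W3 = 135408; d = 2; total draws C(8,4) = 70; favorable C(6,4) = 15; P = 3/14; answer 3/14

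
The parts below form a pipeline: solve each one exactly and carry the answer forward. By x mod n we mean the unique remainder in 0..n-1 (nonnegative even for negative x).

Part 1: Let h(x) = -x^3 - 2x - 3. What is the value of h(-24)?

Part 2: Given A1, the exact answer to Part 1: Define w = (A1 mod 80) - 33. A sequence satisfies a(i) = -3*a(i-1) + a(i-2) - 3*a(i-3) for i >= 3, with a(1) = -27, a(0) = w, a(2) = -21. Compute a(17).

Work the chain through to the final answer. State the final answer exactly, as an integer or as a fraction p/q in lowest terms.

1354715589

Part 1: -1*(-24)^3 - 2*(-24)^1 - 3 = (13824) + (48) + (-3) = 13869; answer 13869
Part 2: A1 = 13869; w = -4; a(3) = -3*(-21) + 1*(-27) - 3*(-4) = 48; iterating: a(3)=48, a(4)=-84, a(5)=363, a(6)=-1317, a(7)=4566, a(8)=-16104, a(9)=56829, a(10)=-200289, a(11)=706008, a(12)=-2488800, a(13)=8773275, a(14)=-30926649, a(15)=109019622, a(16)=-384305340, a(17)=1354715589; answer 1354715589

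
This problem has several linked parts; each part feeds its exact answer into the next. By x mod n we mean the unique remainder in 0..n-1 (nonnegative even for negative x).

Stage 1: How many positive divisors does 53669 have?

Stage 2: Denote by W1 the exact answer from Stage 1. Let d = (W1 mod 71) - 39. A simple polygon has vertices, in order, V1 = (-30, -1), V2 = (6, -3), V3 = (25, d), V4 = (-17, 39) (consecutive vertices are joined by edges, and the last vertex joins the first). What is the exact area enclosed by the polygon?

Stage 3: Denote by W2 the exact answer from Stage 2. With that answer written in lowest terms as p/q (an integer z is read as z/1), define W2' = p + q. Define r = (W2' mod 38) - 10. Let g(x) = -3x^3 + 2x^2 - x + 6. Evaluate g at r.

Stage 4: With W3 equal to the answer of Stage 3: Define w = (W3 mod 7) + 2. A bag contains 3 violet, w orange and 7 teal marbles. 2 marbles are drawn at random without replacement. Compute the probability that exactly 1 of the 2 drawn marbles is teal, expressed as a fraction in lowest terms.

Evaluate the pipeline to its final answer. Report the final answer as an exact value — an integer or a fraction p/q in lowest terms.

Stage 1: 53669 = 7 * 11 * 17 * 41; number of divisors = (1+1) * (1+1) * (1+1) * (1+1) = 16; answer 16
Stage 2: W1 = 16; d = -23; cross terms: (-30*-3 - 6*-1)=96, (6*-23 - 25*-3)=-63, (25*39 - -17*-23)=584, (-17*-1 - -30*39)=1187; twice the area = |1804| = 1804; area = 902; answer 902
Stage 3: W2 = 902; threaded value p + q = 903; r = 19; -3*(19)^3 + 2*(19)^2 - 1*(19)^1 + 6 = (-20577) + (722) + (-19) + (6) = -19868; answer -19868
Stage 4: W3 = -19868; w = 7; total draws C(17,2) = 136; favorable C(7,1)*C(10,1) = 70; P = 35/68; answer 35/68

35/68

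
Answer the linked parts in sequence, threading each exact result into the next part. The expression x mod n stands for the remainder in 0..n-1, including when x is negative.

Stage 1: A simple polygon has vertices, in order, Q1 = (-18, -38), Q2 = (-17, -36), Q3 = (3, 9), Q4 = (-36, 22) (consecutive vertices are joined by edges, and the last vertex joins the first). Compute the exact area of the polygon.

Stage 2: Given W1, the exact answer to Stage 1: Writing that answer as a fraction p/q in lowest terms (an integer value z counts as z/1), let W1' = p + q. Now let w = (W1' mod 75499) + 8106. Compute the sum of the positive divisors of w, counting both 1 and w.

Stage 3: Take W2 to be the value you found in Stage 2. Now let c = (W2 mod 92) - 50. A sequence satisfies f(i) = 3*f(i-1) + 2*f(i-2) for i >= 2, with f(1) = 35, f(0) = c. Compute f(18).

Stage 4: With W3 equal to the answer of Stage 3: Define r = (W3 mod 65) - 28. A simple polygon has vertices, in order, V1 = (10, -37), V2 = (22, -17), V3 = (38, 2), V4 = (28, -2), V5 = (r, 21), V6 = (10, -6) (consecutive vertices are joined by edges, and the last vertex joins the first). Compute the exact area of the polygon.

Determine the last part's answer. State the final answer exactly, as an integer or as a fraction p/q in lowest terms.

659

Stage 1: cross terms: (-18*-36 - -17*-38)=2, (-17*9 - 3*-36)=-45, (3*22 - -36*9)=390, (-36*-38 - -18*22)=1764; twice the area = |2111| = 2111; area = 2111/2; answer 2111/2
Stage 2: W1 = 2111/2; threaded value p + q = 2113; w = 10219; 10219 = 11 * 929; sigma = (1 + 11) * (1 + 929) = 12 * 930 = 11160; answer 11160
Stage 3: W2 = 11160; c = -22; f(2) = 3*(35) + 2*(-22) = 61; iterating: f(2)=61, f(3)=253, f(4)=881, f(5)=3149, f(6)=11209, f(7)=39925, f(8)=142193, f(9)=506429, f(10)=1803673, f(11)=6423877, f(12)=22878977, f(13)=81484685, f(14)=290212009, f(15)=1033605397, f(16)=3681240209, f(17)=13110931421, f(18)=46695274681; answer 46695274681
Stage 4: W3 = 46695274681; r = -12; cross terms: (10*-17 - 22*-37)=644, (22*2 - 38*-17)=690, (38*-2 - 28*2)=-132, (28*21 - -12*-2)=564, (-12*-6 - 10*21)=-138, (10*-37 - 10*-6)=-310; twice the area = |1318| = 1318; area = 659; answer 659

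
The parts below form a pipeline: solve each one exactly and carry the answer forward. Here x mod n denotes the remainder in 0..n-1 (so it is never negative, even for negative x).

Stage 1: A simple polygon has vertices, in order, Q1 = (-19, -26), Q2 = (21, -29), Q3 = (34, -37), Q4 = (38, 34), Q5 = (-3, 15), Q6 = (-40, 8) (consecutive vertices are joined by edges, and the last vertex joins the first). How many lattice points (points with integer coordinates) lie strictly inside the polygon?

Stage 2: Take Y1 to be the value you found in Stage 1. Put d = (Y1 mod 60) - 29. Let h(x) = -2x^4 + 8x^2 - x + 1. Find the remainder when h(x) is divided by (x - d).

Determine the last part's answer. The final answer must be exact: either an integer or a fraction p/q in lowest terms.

-92

Stage 1: cross terms: (-19*-29 - 21*-26)=1097, (21*-37 - 34*-29)=209, (34*34 - 38*-37)=2562, (38*15 - -3*34)=672, (-3*8 - -40*15)=576, (-40*-26 - -19*8)=1192; twice the area = |6308| = 6308; area = 3154; boundary points = 1 + 1 + 1 + 1 + 1 + 1 = 6; strictly interior points = area - boundary/2 + 1 = 3152; answer 3152
Stage 2: Y1 = 3152; d = 3; remainder = value at the root: -2*(3)^4 + 8*(3)^2 - 1*(3)^1 + 1 = (-162) + (72) + (-3) + (1) = -92; answer -92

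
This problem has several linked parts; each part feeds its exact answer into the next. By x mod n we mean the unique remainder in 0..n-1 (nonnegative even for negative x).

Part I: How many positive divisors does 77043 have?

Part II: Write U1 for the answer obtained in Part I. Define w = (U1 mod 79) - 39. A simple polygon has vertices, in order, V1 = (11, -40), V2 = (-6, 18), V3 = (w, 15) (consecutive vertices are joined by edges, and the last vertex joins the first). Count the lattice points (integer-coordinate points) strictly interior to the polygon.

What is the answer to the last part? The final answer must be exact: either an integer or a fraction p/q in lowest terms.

Part I: 77043 = 3 * 61 * 421; number of divisors = (1+1) * (1+1) * (1+1) = 8; answer 8
Part II: U1 = 8; w = -31; cross terms: (11*18 - -6*-40)=-42, (-6*15 - -31*18)=468, (-31*-40 - 11*15)=1075; twice the area = |1501| = 1501; area = 1501/2; boundary points = 1 + 1 + 1 = 3; strictly interior points = area - boundary/2 + 1 = 750; answer 750

750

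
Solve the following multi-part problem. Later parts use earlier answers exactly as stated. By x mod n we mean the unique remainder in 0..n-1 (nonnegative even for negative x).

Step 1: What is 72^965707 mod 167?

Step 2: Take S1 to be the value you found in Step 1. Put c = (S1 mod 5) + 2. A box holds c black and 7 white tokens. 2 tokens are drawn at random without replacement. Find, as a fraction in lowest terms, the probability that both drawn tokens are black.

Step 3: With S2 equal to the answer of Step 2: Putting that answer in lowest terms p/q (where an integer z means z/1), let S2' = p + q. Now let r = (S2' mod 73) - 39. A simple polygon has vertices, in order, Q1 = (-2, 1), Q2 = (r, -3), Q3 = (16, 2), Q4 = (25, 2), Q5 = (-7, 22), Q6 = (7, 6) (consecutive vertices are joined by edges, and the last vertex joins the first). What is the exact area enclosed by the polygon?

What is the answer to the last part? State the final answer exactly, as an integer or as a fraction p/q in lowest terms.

Step 1: squarings mod 167: 72^1=72, 72^2=7, 72^4=49, 72^8=63, 72^16=128, 72^32=18, 72^64=157, 72^128=100, 72^256=147, 72^512=66, 72^1024=14, 72^2048=29, 72^4096=6, 72^8192=36, 72^16384=127, 72^32768=97, 72^65536=57, 72^131072=76, 72^262144=98, 72^524288=85; 72^965707 = 72^1 * 72^2 * 72^8 * 72^64 * 72^1024 * 72^2048 * 72^4096 * 72^8192 * 72^32768 * 72^131072 * 72^262144 * 72^524288 = 7 (mod 167); answer 7
Step 2: S1 = 7; c = 4; total draws C(11,2) = 55; favorable C(4,2) = 6; P = 6/55; answer 6/55
Step 3: S2 = 6/55; threaded value p + q = 61; r = 22; cross terms: (-2*-3 - 22*1)=-16, (22*2 - 16*-3)=92, (16*2 - 25*2)=-18, (25*22 - -7*2)=564, (-7*6 - 7*22)=-196, (7*1 - -2*6)=19; twice the area = |445| = 445; area = 445/2; answer 445/2

445/2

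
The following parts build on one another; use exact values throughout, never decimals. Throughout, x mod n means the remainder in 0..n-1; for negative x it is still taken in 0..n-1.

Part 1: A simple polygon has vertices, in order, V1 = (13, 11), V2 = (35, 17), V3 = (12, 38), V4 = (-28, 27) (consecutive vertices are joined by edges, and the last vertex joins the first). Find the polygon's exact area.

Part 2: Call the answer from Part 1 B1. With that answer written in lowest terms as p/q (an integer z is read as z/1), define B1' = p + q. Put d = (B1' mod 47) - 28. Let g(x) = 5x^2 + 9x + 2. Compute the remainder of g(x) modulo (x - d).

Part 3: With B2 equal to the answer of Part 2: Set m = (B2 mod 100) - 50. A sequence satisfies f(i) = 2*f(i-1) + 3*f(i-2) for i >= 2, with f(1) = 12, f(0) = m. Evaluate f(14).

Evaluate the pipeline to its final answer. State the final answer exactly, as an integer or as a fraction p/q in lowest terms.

Part 1: cross terms: (13*17 - 35*11)=-164, (35*38 - 12*17)=1126, (12*27 - -28*38)=1388, (-28*11 - 13*27)=-659; twice the area = |1691| = 1691; area = 1691/2; answer 1691/2
Part 2: B1 = 1691/2; threaded value p + q = 1693; d = -27; remainder = value at the root: 5*(-27)^2 + 9*(-27)^1 + 2 = (3645) + (-243) + (2) = 3404; answer 3404
Part 3: B2 = 3404; m = -46; f(2) = 2*(12) + 3*(-46) = -114; iterating: f(2)=-114, f(3)=-192, f(4)=-726, f(5)=-2028, f(6)=-6234, f(7)=-18552, f(8)=-55806, f(9)=-167268, f(10)=-501954, f(11)=-1505712, f(12)=-4517286, f(13)=-13551708, f(14)=-40655274; answer -40655274

-40655274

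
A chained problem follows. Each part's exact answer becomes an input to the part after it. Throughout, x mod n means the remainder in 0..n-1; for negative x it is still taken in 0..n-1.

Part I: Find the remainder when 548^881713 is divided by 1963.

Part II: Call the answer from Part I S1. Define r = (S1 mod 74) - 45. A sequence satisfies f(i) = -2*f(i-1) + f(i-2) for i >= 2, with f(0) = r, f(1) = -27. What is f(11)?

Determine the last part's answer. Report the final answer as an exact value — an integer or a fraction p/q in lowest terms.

Part I: squarings mod 1963: 548^1=548, 548^2=1928, 548^4=1225, 548^8=893, 548^16=471, 548^32=22, 548^64=484, 548^128=659, 548^256=458, 548^512=1686, 548^1024=172, 548^2048=139, 548^4096=1654, 548^8192=1257, 548^16384=1797, 548^32768=74, 548^65536=1550, 548^131072=1751, 548^262144=1758, 548^524288=802; 548^881713 = 548^1 * 548^16 * 548^32 * 548^1024 * 548^4096 * 548^8192 * 548^16384 * 548^65536 * 548^262144 * 548^524288 = 145 (mod 1963); answer 145
Part II: S1 = 145; r = 26; f(2) = -2*(-27) + 1*(26) = 80; iterating: f(2)=80, f(3)=-187, f(4)=454, f(5)=-1095, f(6)=2644, f(7)=-6383, f(8)=15410, f(9)=-37203, f(10)=89816, f(11)=-216835; answer -216835

-216835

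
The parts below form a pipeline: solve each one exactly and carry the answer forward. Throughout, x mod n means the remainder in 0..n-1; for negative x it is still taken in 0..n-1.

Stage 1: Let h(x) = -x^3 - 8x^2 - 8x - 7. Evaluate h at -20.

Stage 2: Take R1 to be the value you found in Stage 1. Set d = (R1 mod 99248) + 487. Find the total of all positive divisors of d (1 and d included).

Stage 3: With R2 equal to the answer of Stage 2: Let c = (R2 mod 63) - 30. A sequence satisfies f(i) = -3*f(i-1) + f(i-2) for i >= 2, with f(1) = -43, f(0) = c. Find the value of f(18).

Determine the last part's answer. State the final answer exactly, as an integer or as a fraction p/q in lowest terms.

Stage 1: -1*(-20)^3 - 8*(-20)^2 - 8*(-20)^1 - 7 = (8000) + (-3200) + (160) + (-7) = 4953; answer 4953
Stage 2: R1 = 4953; d = 5440; 5440 = 2^6 * 5 * 17; sigma = (1 + 2 + 4 + 8 + 16 + 32 + 64) * (1 + 5) * (1 + 17) = 127 * 6 * 18 = 13716; answer 13716
Stage 3: R2 = 13716; c = 15; f(2) = -3*(-43) + 1*(15) = 144; iterating: f(2)=144, f(3)=-475, f(4)=1569, f(5)=-5182, f(6)=17115, f(7)=-56527, f(8)=186696, f(9)=-616615, f(10)=2036541, f(11)=-6726238, f(12)=22215255, f(13)=-73372003, f(14)=242331264, f(15)=-800365795, f(16)=2643428649, f(17)=-8730651742, f(18)=28835383875; answer 28835383875

28835383875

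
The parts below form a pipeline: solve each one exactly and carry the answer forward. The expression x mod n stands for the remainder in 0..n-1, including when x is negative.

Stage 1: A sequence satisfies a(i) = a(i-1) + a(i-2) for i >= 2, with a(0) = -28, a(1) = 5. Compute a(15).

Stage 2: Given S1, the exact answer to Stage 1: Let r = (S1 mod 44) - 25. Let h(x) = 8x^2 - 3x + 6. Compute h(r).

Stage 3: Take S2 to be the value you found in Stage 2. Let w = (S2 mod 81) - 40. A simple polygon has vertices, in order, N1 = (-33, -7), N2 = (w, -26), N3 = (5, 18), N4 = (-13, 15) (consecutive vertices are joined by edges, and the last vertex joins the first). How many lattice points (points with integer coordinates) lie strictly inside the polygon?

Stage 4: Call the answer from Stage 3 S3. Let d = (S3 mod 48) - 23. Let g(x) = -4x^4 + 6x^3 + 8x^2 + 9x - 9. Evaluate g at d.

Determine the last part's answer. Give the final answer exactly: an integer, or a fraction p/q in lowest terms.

-180324

Stage 1: a(2) = 1*(5) + 1*(-28) = -23; iterating: a(2)=-23, a(3)=-18, a(4)=-41, a(5)=-59, a(6)=-100, a(7)=-159, a(8)=-259, a(9)=-418, a(10)=-677, a(11)=-1095, a(12)=-1772, a(13)=-2867, a(14)=-4639, a(15)=-7506; answer -7506
Stage 2: S1 = -7506; r = -7; 8*(-7)^2 - 3*(-7)^1 + 6 = (392) + (21) + (6) = 419; answer 419
Stage 3: S2 = 419; w = -26; cross terms: (-33*-26 - -26*-7)=676, (-26*18 - 5*-26)=-338, (5*15 - -13*18)=309, (-13*-7 - -33*15)=586; twice the area = |1233| = 1233; area = 1233/2; boundary points = 1 + 1 + 3 + 2 = 7; strictly interior points = area - boundary/2 + 1 = 614; answer 614
Stage 4: S3 = 614; d = 15; -4*(15)^4 + 6*(15)^3 + 8*(15)^2 + 9*(15)^1 - 9 = (-202500) + (20250) + (1800) + (135) + (-9) = -180324; answer -180324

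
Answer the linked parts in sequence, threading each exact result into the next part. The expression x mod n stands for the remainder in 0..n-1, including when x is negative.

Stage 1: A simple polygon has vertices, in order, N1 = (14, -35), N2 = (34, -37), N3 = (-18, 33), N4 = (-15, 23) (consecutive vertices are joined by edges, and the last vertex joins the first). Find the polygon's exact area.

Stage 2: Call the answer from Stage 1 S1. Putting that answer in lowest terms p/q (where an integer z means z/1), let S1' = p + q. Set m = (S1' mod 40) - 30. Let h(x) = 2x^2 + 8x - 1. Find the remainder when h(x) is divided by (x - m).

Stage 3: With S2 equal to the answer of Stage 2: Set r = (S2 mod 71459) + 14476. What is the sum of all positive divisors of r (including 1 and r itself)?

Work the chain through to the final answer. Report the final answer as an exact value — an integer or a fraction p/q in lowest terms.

168480

Stage 1: cross terms: (14*-37 - 34*-35)=672, (34*33 - -18*-37)=456, (-18*23 - -15*33)=81, (-15*-35 - 14*23)=203; twice the area = |1412| = 1412; area = 706; answer 706
Stage 2: S1 = 706; threaded value p + q = 707; m = -3; remainder = value at the root: 2*(-3)^2 + 8*(-3)^1 - 1 = (18) + (-24) + (-1) = -7; answer -7
Stage 3: S2 = -7; r = 85928; 85928 = 2^3 * 23 * 467; sigma = (1 + 2 + 4 + 8) * (1 + 23) * (1 + 467) = 15 * 24 * 468 = 168480; answer 168480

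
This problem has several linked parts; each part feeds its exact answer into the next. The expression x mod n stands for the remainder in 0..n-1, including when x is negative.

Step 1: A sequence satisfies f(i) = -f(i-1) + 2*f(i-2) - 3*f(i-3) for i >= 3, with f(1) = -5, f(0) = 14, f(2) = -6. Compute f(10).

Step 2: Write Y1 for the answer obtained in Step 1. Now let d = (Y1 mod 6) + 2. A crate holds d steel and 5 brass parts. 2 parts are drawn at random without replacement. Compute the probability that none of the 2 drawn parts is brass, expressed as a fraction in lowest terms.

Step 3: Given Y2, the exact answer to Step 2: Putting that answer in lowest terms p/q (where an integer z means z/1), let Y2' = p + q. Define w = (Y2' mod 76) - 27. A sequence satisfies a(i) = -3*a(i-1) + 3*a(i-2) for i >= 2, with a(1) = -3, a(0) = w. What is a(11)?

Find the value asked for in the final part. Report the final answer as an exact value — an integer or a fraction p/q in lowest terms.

3698946

Step 1: f(3) = -1*(-6) + 2*(-5) - 3*(14) = -46; iterating: f(3)=-46, f(4)=49, f(5)=-123, f(6)=359, f(7)=-752, f(8)=1839, f(9)=-4420, f(10)=10354; answer 10354
Step 2: Y1 = 10354; d = 6; total draws C(11,2) = 55; favorable C(6,2) = 15; P = 3/11; answer 3/11
Step 3: Y2 = 3/11; threaded value p + q = 14; w = -13; a(2) = -3*(-3) + 3*(-13) = -30; iterating: a(2)=-30, a(3)=81, a(4)=-333, a(5)=1242, a(6)=-4725, a(7)=17901, a(8)=-67878, a(9)=257337, a(10)=-975645, a(11)=3698946; answer 3698946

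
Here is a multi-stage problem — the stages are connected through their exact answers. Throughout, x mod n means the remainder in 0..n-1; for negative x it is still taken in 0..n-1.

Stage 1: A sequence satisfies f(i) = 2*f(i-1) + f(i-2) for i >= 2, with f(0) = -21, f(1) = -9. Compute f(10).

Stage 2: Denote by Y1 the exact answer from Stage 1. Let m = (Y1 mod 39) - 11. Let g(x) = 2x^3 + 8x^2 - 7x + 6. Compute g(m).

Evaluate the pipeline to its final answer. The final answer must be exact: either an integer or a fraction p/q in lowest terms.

25020

Stage 1: f(2) = 2*(-9) + 1*(-21) = -39; iterating: f(2)=-39, f(3)=-87, f(4)=-213, f(5)=-513, f(6)=-1239, f(7)=-2991, f(8)=-7221, f(9)=-17433, f(10)=-42087; answer -42087
Stage 2: Y1 = -42087; m = 22; 2*(22)^3 + 8*(22)^2 - 7*(22)^1 + 6 = (21296) + (3872) + (-154) + (6) = 25020; answer 25020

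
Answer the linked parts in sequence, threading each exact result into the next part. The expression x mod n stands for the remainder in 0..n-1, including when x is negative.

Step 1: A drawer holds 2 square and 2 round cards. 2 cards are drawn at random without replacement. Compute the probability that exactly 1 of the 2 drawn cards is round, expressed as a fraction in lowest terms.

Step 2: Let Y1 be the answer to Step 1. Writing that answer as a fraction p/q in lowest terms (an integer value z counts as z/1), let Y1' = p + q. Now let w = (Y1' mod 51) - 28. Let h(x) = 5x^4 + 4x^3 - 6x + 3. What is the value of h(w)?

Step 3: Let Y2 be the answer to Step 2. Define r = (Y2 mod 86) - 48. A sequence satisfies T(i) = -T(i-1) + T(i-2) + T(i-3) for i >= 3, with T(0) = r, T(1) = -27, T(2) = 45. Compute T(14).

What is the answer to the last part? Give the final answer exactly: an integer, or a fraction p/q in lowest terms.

315

Step 1: total draws C(4,2) = 6; favorable C(2,1)*C(2,1) = 4; P = 2/3; answer 2/3
Step 2: Y1 = 2/3; threaded value p + q = 5; w = -23; 5*(-23)^4 + 4*(-23)^3 - 6*(-23)^1 + 3 = (1399205) + (-48668) + (138) + (3) = 1350678; answer 1350678
Step 3: Y2 = 1350678; r = 0; T(3) = -1*(45) + 1*(-27) + 1*(0) = -72; iterating: T(3)=-72, T(4)=90, T(5)=-117, T(6)=135, T(7)=-162, T(8)=180, T(9)=-207, T(10)=225, T(11)=-252, T(12)=270, T(13)=-297, T(14)=315; answer 315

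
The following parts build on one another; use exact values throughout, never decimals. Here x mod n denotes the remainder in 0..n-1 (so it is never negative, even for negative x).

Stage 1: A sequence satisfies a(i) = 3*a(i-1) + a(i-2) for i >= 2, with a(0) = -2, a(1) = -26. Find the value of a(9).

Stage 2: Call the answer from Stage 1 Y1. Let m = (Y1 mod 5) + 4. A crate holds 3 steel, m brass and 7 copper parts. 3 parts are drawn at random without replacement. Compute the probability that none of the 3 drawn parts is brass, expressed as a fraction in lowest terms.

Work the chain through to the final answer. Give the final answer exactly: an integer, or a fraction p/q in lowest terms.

Stage 1: a(2) = 3*(-26) + 1*(-2) = -80; iterating: a(2)=-80, a(3)=-266, a(4)=-878, a(5)=-2900, a(6)=-9578, a(7)=-31634, a(8)=-104480, a(9)=-345074; answer -345074
Stage 2: Y1 = -345074; m = 5; total draws C(15,3) = 455; favorable C(10,3) = 120; P = 24/91; answer 24/91

24/91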